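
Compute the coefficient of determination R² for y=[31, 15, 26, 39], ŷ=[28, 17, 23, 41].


ȳ = 27.75
SS_res = Σ(y-ŷ)² = 26
SS_tot = Σ(y-ȳ)² = 302.75
R² = 1 - SS_res/SS_tot = 1 - 0.0859 = 0.9141

0.9141


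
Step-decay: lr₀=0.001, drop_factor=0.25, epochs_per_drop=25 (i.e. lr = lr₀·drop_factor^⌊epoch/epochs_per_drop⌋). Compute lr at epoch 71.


n_drops = ⌊71/25⌋ = 2
lr = 0.001·0.25^2 = 0.001·0.0625 = 0.0000625

0.0000625


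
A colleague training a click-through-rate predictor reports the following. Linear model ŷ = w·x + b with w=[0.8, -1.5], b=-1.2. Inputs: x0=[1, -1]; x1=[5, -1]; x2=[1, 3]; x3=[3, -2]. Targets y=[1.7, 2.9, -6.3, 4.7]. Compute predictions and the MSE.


ŷ0 = (0.8)·(1) + (-1.5)·(-1) - 1.2 = 1.1
ŷ1 = (0.8)·(5) + (-1.5)·(-1) - 1.2 = 4.3
ŷ2 = (0.8)·(1) + (-1.5)·(3) - 1.2 = -4.9
ŷ3 = (0.8)·(3) + (-1.5)·(-2) - 1.2 = 4.2
errors² = [0.36, 1.96, 1.96, 0.25]
MSE = 4.5300/4 = 1.1325

1.1325


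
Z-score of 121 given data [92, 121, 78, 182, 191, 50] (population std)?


μ = 119, σ = 52.1664
z = (121 - 119)/52.1664 = 0.0383

0.0383


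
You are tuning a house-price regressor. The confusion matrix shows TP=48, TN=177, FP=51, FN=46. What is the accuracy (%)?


Accuracy = (TP+TN)/(TP+TN+FP+FN)
= (48+177)/(322)
= 225/322 = 69.88%

69.88%


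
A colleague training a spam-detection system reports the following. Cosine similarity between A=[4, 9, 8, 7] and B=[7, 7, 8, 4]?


A·B = 4·7 + 9·7 + 8·8 + 7·4 = 183
‖A‖ = √210 = 14.4914, ‖B‖ = √178 = 13.3417
cos = 183/(√210·√178) = 183/√37380 = 0.9465

0.9465


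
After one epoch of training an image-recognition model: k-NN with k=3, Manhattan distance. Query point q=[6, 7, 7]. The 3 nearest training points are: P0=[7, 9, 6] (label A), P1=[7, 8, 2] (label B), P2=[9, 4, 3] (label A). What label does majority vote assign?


d(q,P0) = 4  (label A)
d(q,P1) = 7  (label B)
d(q,P2) = 10  (label A)
Votes: A=2, B=1
Majority → A

A


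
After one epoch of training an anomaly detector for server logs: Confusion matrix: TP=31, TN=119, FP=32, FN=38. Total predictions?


Total = TP + TN + FP + FN
= 31 + 119 + 32 + 38
= 220
(Predicted positive: 63, predicted negative: 157)

220


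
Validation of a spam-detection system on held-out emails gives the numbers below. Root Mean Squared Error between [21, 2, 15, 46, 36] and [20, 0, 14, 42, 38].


MSE = 26/5 = 5.2
RMSE = √(26/5) = 2.2804

2.2804


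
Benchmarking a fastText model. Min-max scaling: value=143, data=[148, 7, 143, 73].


min=7, max=148
(143-7)/(148-7) = 136/141 = 0.9645

0.9645


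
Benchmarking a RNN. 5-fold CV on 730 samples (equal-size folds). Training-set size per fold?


Fold size = 730/5 = 146
Training per fold = 730 - 146 = 584

584


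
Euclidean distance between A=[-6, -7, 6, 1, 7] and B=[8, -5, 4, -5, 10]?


d = √((-6-8)² + (-7+ 5)² + (6-4)² + (1+ 5)² + (7-10)²)
  = √(196 + 4 + 4 + 36 + 9)
  = √249 = 15.7797

15.7797


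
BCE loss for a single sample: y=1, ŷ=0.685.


BCE = -[y·ln(p) + (1-y)·ln(1-p)]
= -1·ln(0.685) - 0
= -ln(0.685) = 0.3783

0.3783


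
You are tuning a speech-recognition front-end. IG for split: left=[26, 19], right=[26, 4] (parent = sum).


Parent = [52, 23], H_parent = 0.8893
H_left = 0.9825 (n=45), H_right = 0.5665 (n=30)
H_children = (45/75)·0.9825 + (30/75)·0.5665 = 0.8161
IG = 0.8893 - 0.8161 = 0.0732

0.0732


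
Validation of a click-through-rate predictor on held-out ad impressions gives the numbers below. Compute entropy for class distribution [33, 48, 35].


Probabilities: [33/116, 48/116, 35/116] ≈ [0.2845, 0.4138, 0.3017]
H = -((33/116)·log₂(33/116) + (48/116)·log₂(48/116) + (35/116)·log₂(35/116))
  = 1.5643 bits

1.5643 bits


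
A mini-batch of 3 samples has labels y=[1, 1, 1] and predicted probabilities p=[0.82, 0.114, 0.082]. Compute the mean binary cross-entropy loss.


L[0] = -ln(0.82) = 0.1985
L[1] = -ln(0.114) = 2.1716
L[2] = -ln(0.082) = 2.501
mean = (0.1985 + 2.1716 + 2.501)/3 = 1.6237

1.6237


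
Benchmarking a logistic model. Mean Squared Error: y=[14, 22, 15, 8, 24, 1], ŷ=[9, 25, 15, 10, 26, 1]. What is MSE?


Squared errors: (14-9)²=25, (22-25)²=9, (15-15)²=0, (8-10)²=4, (24-26)²=4, (1-1)²=0
Sum = 42
MSE = 42/6 = 7

7


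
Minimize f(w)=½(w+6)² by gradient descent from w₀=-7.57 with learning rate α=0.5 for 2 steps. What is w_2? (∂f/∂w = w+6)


step 1: grad = -7.57+6 = -1.57; w = -7.57 - 0.5·(-1.57) = -6.785
step 2: grad = -6.785+6 = -0.785; w = -6.785 - 0.5·(-0.785) = -6.3925

-6.3925


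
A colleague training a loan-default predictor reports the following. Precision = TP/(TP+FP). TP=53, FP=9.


Precision = TP/(TP+FP)
= 53/(53+9)
= 53/62 = 85.48%

85.48%


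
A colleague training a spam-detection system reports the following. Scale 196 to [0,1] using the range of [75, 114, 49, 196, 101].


min=49, max=196
(196-49)/(196-49) = 147/147 = 1.0

1.0


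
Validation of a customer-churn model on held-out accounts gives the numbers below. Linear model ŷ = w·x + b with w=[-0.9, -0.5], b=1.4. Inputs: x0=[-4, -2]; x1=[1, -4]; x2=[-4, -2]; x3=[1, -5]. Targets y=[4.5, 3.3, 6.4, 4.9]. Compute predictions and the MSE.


ŷ0 = (-0.9)·(-4) + (-0.5)·(-2) + 1.4 = 6.0
ŷ1 = (-0.9)·(1) + (-0.5)·(-4) + 1.4 = 2.5
ŷ2 = (-0.9)·(-4) + (-0.5)·(-2) + 1.4 = 6.0
ŷ3 = (-0.9)·(1) + (-0.5)·(-5) + 1.4 = 3.0
errors² = [2.25, 0.64, 0.16, 3.61]
MSE = 6.6600/4 = 1.665

1.665


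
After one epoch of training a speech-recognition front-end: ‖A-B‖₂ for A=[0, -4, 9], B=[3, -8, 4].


d = √((0-3)² + (-4+ 8)² + (9-4)²)
  = √(9 + 16 + 25)
  = √50 = 7.0711

7.0711


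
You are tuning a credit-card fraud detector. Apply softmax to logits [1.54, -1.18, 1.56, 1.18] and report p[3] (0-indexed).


Exponentials: e^1.54=4.6646, e^-1.18=0.3073, e^1.56=4.7588, e^1.18=3.2544
Sum = 12.9851
Softmax = [0.3592, 0.0237, 0.3665, 0.2506]
p[3] = 3.2544/12.9851 = 0.2506

0.2506


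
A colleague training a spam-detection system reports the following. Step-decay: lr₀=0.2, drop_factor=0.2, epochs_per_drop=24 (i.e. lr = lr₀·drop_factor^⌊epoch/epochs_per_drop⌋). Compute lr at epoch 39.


n_drops = ⌊39/24⌋ = 1
lr = 0.2·0.2^1 = 0.2·0.2 = 0.04

0.04


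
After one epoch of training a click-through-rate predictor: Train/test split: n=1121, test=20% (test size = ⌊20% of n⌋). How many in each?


Test = ⌊1121·20/100⌋ = 224
Train = 1121 - 224 = 897

Train: 897, Test: 224


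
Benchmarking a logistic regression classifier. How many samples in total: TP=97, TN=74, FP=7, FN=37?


Total = TP + TN + FP + FN
= 97 + 74 + 7 + 37
= 215
(Predicted positive: 104, predicted negative: 111)

215


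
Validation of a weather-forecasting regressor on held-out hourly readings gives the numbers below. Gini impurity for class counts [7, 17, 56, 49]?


Probabilities: [7/129, 17/129, 56/129, 49/129] ≈ [0.0543, 0.1318, 0.4341, 0.3798]
Σpᵢ² = (49 + 289 + 3136 + 2401)/129² = 5875/16641
Gini = 1 - Σpᵢ² = 1 - 5875/16641 = 0.647

0.647


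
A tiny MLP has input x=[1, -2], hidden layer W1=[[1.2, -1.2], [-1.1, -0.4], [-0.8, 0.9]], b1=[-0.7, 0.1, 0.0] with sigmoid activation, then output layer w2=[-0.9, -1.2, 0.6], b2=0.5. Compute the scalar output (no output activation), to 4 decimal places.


z1[0] = (1.2)·(1) + (-1.2)·(-2) - 0.7 = 2.9
z1[1] = (-1.1)·(1) + (-0.4)·(-2) + 0.1 = -0.2
z1[2] = (-0.8)·(1) + (0.9)·(-2) + 0.0 = -2.6
h = sigmoid(z1) = [0.9478, 0.4502, 0.0691]
output = (-0.9)·(0.9478) + (-1.2)·(0.4502) + (0.6)·(0.0691) + 0.5 = -0.8518

-0.8518


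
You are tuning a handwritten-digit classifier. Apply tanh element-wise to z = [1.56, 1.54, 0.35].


tanh(1.56) = 0.9154
tanh(1.54) = 0.9121
tanh(0.35) = 0.3364
result = [0.9154, 0.9121, 0.3364]

[0.9154, 0.9121, 0.3364]


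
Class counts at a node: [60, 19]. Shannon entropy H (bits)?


Probabilities: [60/79, 19/79] ≈ [0.7595, 0.2405]
H = -((60/79)·log₂(60/79) + (19/79)·log₂(19/79))
  = 0.7959 bits

0.7959 bits


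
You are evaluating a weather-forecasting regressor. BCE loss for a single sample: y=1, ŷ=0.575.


BCE = -[y·ln(p) + (1-y)·ln(1-p)]
= -1·ln(0.575) - 0
= -ln(0.575) = 0.5534

0.5534


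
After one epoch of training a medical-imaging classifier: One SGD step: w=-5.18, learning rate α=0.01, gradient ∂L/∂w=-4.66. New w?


w_new = w - α·∇
= -5.18 - 0.01·-4.66
= -5.18 + 0.0466
= -5.1334

-5.1334


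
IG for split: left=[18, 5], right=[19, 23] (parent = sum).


Parent = [37, 28], H_parent = 0.9861
H_left = 0.7554 (n=23), H_right = 0.9934 (n=42)
H_children = (23/65)·0.7554 + (42/65)·0.9934 = 0.9092
IG = 0.9861 - 0.9092 = 0.0769

0.0769


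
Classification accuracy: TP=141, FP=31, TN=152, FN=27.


Accuracy = (TP+TN)/(TP+TN+FP+FN)
= (141+152)/(351)
= 293/351 = 83.48%

83.48%


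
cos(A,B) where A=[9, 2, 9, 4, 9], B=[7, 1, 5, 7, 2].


A·B = 9·7 + 2·1 + 9·5 + 4·7 + 9·2 = 156
‖A‖ = √263 = 16.2173, ‖B‖ = √128 = 11.3137
cos = 156/(√263·√128) = 156/√33664 = 0.8502

0.8502


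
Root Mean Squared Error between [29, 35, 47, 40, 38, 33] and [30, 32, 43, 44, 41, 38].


MSE = 76/6 = 12.6667
RMSE = √(76/6) = 3.559

3.559


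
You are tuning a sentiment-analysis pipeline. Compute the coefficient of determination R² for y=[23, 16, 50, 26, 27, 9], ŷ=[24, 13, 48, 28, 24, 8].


ȳ = 25.1667
SS_res = Σ(y-ŷ)² = 28
SS_tot = Σ(y-ȳ)² = 970.83
R² = 1 - SS_res/SS_tot = 1 - 0.0288 = 0.9712

0.9712


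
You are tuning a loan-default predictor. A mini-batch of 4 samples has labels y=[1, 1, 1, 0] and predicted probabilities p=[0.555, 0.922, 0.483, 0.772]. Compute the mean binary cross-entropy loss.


L[0] = -ln(0.555) = 0.5888
L[1] = -ln(0.922) = 0.0812
L[2] = -ln(0.483) = 0.7277
L[3] = -ln(1-0.772) = -ln(0.228) = 1.4784
mean = (0.5888 + 0.0812 + 0.7277 + 1.4784)/4 = 0.719

0.719


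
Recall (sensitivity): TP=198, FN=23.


Recall = TP/(TP+FN)
= 198/(198+23)
= 198/221 = 89.59%

89.59%


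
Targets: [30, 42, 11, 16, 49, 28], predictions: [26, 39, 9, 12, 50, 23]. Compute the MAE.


Absolute errors: |30-26|=4, |42-39|=3, |11-9|=2, |16-12|=4, |49-50|=1, |28-23|=5
Sum = 19
MAE = 19/6 = 19/6

19/6


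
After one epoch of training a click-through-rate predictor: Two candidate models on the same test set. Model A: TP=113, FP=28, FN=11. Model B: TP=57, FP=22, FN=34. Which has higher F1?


Model A: P=113/141=0.8014, R=113/124=0.9113, F1=2PR/(P+R)=2TP/(2TP+FP+FN)=226/265=0.8528
Model B: P=57/79=0.7215, R=57/91=0.6264, F1=2PR/(P+R)=2TP/(2TP+FP+FN)=114/170=0.6706
0.8528 > 0.6706 → Model A

Model A


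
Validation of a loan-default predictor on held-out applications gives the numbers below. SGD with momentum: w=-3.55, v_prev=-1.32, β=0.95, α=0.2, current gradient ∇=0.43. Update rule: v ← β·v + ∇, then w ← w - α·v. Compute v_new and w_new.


v_new = 0.95·-1.32 + 0.43 = -1.254 + 0.43 = -0.824
w_new = -3.55 - 0.2·-0.824 = -3.55 + 0.1648 = -3.3852

v_new=-0.824, w_new=-3.3852


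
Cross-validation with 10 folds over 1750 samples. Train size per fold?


Fold size = 1750/10 = 175
Training per fold = 1750 - 175 = 1575

1575


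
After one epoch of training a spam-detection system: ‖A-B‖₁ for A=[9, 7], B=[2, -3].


d = |9-2| + |7+ 3|
  = 7 + 10
  = 17

17


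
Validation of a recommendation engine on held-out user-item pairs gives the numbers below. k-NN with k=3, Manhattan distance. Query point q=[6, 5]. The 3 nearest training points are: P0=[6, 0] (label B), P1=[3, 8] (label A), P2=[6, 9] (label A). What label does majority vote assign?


d(q,P0) = 5  (label B)
d(q,P1) = 6  (label A)
d(q,P2) = 4  (label A)
Votes: A=2, B=1
Majority → A

A


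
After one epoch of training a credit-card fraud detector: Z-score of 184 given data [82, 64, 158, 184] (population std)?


μ = 122, σ = 50.2593
z = (184 - 122)/50.2593 = 1.2336

1.2336


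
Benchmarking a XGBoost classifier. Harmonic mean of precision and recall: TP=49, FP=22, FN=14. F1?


Precision = 49/71 = 0.6901
Recall = 49/63 = 0.7778
F1 = 2·P·R/(P+R) = 2·TP/(2·TP+FP+FN) = 98/(98+22+14) = 98/134 = 0.7313

0.7313


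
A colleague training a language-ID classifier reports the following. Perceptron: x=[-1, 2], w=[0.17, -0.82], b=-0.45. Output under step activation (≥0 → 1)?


z = (-1)·(0.17) + (2)·(-0.82) - 0.45
  = -2.26
step(z) = 0 (z<0)

0


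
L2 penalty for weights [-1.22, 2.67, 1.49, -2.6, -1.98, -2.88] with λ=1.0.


‖w‖₂² = (-1.22)² + (2.67)² + (1.49)² + (-2.6)² + (-1.98)² + (-2.88)²
     = 1.4884 + 7.1289 + 2.2201 + 6.76 + 3.9204 + 8.2944
     = 29.8122
λ·‖w‖₂² = 1.0·29.8122 = 29.8122

29.8122


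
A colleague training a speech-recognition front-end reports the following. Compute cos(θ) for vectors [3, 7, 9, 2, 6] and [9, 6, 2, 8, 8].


A·B = 3·9 + 7·6 + 9·2 + 2·8 + 6·8 = 151
‖A‖ = √179 = 13.3791, ‖B‖ = √249 = 15.7797
cos = 151/(√179·√249) = 151/√44571 = 0.7152

0.7152


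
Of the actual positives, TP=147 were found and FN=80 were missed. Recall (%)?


Recall = TP/(TP+FN)
= 147/(147+80)
= 147/227 = 64.76%

64.76%


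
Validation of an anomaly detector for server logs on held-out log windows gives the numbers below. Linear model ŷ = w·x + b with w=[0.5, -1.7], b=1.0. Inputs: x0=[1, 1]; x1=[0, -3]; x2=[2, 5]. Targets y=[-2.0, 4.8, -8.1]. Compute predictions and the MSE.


ŷ0 = (0.5)·(1) + (-1.7)·(1) + 1.0 = -0.2
ŷ1 = (0.5)·(0) + (-1.7)·(-3) + 1.0 = 6.1
ŷ2 = (0.5)·(2) + (-1.7)·(5) + 1.0 = -6.5
errors² = [3.24, 1.69, 2.56]
MSE = 7.4900/3 = 2.4967

2.4967


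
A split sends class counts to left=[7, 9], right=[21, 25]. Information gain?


Parent = [28, 34], H_parent = 0.9932
H_left = 0.9887 (n=16), H_right = 0.9945 (n=46)
H_children = (16/62)·0.9887 + (46/62)·0.9945 = 0.993
IG = 0.9932 - 0.993 = 0.0002

0.0002


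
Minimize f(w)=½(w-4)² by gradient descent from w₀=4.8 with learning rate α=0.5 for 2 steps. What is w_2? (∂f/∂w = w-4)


step 1: grad = 4.8-4 = 0.8; w = 4.8 - 0.5·(0.8) = 4.4
step 2: grad = 4.4-4 = 0.4; w = 4.4 - 0.5·(0.4) = 4.2

4.2


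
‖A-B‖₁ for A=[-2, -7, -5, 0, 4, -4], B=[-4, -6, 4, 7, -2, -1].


d = |-2+ 4| + |-7+ 6| + |-5-4| + |0-7| + |4+ 2| + |-4+ 1|
  = 2 + 1 + 9 + 7 + 6 + 3
  = 28

28


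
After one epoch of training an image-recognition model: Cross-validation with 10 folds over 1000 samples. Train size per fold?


Fold size = 1000/10 = 100
Training per fold = 1000 - 100 = 900

900


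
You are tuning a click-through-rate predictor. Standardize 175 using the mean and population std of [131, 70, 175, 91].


μ = 116.75, σ = 40.1396
z = (175 - 116.75)/40.1396 = 1.4512

1.4512


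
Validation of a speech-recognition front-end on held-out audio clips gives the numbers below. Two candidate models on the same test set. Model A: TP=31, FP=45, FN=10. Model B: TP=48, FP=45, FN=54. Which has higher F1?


Model A: P=31/76=0.4079, R=31/41=0.7561, F1=2PR/(P+R)=2TP/(2TP+FP+FN)=62/117=0.5299
Model B: P=48/93=0.5161, R=48/102=0.4706, F1=2PR/(P+R)=2TP/(2TP+FP+FN)=96/195=0.4923
0.5299 > 0.4923 → Model A

Model A


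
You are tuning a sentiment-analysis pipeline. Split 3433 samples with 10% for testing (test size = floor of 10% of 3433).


Test = ⌊3433·10/100⌋ = 343
Train = 3433 - 343 = 3090

Train: 3090, Test: 343


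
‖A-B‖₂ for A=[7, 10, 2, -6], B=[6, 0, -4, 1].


d = √((7-6)² + (10-0)² + (2+ 4)² + (-6-1)²)
  = √(1 + 100 + 36 + 49)
  = √186 = 13.6382

13.6382


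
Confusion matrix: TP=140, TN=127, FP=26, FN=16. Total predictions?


Total = TP + TN + FP + FN
= 140 + 127 + 26 + 16
= 309
(Predicted positive: 166, predicted negative: 143)

309


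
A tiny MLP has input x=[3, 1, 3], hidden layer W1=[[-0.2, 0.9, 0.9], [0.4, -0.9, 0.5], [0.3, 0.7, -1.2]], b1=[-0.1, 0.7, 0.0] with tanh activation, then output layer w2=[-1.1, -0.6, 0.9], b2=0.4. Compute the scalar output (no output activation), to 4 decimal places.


z1[0] = (-0.2)·(3) + (0.9)·(1) + (0.9)·(3) - 0.1 = 2.9
z1[1] = (0.4)·(3) + (-0.9)·(1) + (0.5)·(3) + 0.7 = 2.5
z1[2] = (0.3)·(3) + (0.7)·(1) + (-1.2)·(3) + 0.0 = -2.0
h = tanh(z1) = [0.994, 0.9866, -0.964]
output = (-1.1)·(0.994) + (-0.6)·(0.9866) + (0.9)·(-0.964) + 0.4 = -2.153

-2.153


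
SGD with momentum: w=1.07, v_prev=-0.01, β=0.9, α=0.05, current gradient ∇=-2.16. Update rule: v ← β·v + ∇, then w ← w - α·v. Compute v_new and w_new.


v_new = 0.9·-0.01 - 2.16 = -0.009 - 2.16 = -2.169
w_new = 1.07 - 0.05·-2.169 = 1.07 + 0.10845 = 1.17845

v_new=-2.169, w_new=1.17845


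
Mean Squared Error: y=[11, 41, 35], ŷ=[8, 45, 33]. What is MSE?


Squared errors: (11-8)²=9, (41-45)²=16, (35-33)²=4
Sum = 29
MSE = 29/3 = 29/3

29/3


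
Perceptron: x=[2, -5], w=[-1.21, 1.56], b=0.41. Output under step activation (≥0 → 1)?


z = (2)·(-1.21) + (-5)·(1.56) + 0.41
  = -9.81
step(z) = 0 (z<0)

0


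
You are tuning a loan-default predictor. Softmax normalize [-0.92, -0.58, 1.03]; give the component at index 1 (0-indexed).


Exponentials: e^-0.92=0.3985, e^-0.58=0.5599, e^1.03=2.8011
Sum = 3.7595
Softmax = [0.106, 0.1489, 0.7451]
p[1] = 0.5599/3.7595 = 0.1489

0.1489


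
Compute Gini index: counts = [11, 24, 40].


Probabilities: [11/75, 24/75, 40/75] ≈ [0.1467, 0.32, 0.5333]
Σpᵢ² = (121 + 576 + 1600)/75² = 2297/5625
Gini = 1 - Σpᵢ² = 1 - 2297/5625 = 0.5916

0.5916


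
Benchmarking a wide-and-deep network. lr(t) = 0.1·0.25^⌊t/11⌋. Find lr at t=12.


n_drops = ⌊12/11⌋ = 1
lr = 0.1·0.25^1 = 0.1·0.25 = 0.025

0.025


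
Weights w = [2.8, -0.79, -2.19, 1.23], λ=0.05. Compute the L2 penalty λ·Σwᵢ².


‖w‖₂² = (2.8)² + (-0.79)² + (-2.19)² + (1.23)²
     = 7.84 + 0.6241 + 4.7961 + 1.5129
     = 14.7731
λ·‖w‖₂² = 0.05·14.7731 = 0.738655

0.738655


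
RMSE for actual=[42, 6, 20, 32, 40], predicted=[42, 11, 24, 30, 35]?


MSE = 70/5 = 14
RMSE = √(70/5) = 3.7417

3.7417


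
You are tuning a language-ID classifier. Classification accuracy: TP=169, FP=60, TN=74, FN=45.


Accuracy = (TP+TN)/(TP+TN+FP+FN)
= (169+74)/(348)
= 243/348 = 69.83%

69.83%


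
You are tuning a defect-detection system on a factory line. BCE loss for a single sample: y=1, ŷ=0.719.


BCE = -[y·ln(p) + (1-y)·ln(1-p)]
= -1·ln(0.719) - 0
= -ln(0.719) = 0.3299

0.3299


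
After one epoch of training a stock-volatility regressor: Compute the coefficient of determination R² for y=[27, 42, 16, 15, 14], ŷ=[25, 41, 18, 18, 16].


ȳ = 22.8
SS_res = Σ(y-ŷ)² = 22
SS_tot = Σ(y-ȳ)² = 570.8
R² = 1 - SS_res/SS_tot = 1 - 0.0385 = 0.9615

0.9615


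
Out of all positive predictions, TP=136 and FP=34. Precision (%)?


Precision = TP/(TP+FP)
= 136/(136+34)
= 136/170 = 80.0%

80.0%


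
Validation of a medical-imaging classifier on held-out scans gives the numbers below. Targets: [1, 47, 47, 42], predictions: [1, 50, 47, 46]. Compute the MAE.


Absolute errors: |1-1|=0, |47-50|=3, |47-47|=0, |42-46|=4
Sum = 7
MAE = 7/4 = 7/4

7/4


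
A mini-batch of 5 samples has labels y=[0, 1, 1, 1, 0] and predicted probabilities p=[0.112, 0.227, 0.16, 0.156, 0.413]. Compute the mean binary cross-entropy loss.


L[0] = -ln(1-0.112) = -ln(0.888) = 0.1188
L[1] = -ln(0.227) = 1.4828
L[2] = -ln(0.16) = 1.8326
L[3] = -ln(0.156) = 1.8579
L[4] = -ln(1-0.413) = -ln(0.587) = 0.5327
mean = (0.1188 + 1.4828 + 1.8326 + 1.8579 + 0.5327)/5 = 1.165

1.165


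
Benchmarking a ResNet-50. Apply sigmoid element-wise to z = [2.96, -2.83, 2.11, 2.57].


σ(2.96) = 1/(1+e^-2.96) = 0.9507
σ(-2.83) = 1/(1+e^2.83) = 0.0557
σ(2.11) = 1/(1+e^-2.11) = 0.8919
σ(2.57) = 1/(1+e^-2.57) = 0.9289
result = [0.9507, 0.0557, 0.8919, 0.9289]

[0.9507, 0.0557, 0.8919, 0.9289]


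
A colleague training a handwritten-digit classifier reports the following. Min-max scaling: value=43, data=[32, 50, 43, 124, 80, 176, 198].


min=32, max=198
(43-32)/(198-32) = 11/166 = 0.0663

0.0663


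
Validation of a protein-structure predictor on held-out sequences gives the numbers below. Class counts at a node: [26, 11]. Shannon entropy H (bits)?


Probabilities: [26/37, 11/37] ≈ [0.7027, 0.2973]
H = -((26/37)·log₂(26/37) + (11/37)·log₂(11/37))
  = 0.878 bits

0.878 bits


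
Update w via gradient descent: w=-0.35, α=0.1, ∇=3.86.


w_new = w - α·∇
= -0.35 - 0.1·3.86
= -0.35 - 0.386
= -0.736

-0.736


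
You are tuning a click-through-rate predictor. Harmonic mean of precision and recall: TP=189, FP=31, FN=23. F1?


Precision = 189/220 = 0.8591
Recall = 189/212 = 0.8915
F1 = 2·P·R/(P+R) = 2·TP/(2·TP+FP+FN) = 378/(378+31+23) = 378/432 = 0.875

0.875


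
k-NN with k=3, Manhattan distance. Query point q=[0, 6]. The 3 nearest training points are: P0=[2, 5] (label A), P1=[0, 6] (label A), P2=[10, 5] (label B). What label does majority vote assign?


d(q,P0) = 3  (label A)
d(q,P1) = 0  (label A)
d(q,P2) = 11  (label B)
Votes: A=2, B=1
Majority → A

A


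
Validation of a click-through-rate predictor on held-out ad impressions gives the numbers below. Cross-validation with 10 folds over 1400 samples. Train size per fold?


Fold size = 1400/10 = 140
Training per fold = 1400 - 140 = 1260

1260


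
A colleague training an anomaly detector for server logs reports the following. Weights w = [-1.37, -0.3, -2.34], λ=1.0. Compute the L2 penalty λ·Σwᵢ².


‖w‖₂² = (-1.37)² + (-0.3)² + (-2.34)²
     = 1.8769 + 0.09 + 5.4756
     = 7.4425
λ·‖w‖₂² = 1.0·7.4425 = 7.4425

7.4425


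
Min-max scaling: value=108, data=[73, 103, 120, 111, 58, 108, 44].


min=44, max=120
(108-44)/(120-44) = 64/76 = 0.8421

0.8421


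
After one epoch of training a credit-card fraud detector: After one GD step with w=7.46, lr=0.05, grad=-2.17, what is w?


w_new = w - α·∇
= 7.46 - 0.05·-2.17
= 7.46 + 0.1085
= 7.5685

7.5685


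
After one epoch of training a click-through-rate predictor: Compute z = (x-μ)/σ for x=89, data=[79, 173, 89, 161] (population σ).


μ = 125.5, σ = 41.8659
z = (89 - 125.5)/41.8659 = -0.8718

-0.8718


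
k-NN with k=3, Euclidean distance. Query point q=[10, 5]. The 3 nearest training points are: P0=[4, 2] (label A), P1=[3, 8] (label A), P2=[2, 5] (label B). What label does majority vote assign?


d(q,P0) = 6.7082  (label A)
d(q,P1) = 7.6158  (label A)
d(q,P2) = 8.0  (label B)
Votes: A=2, B=1
Majority → A

A


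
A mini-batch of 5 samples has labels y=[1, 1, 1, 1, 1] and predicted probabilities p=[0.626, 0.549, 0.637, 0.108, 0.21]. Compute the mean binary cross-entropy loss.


L[0] = -ln(0.626) = 0.4684
L[1] = -ln(0.549) = 0.5997
L[2] = -ln(0.637) = 0.451
L[3] = -ln(0.108) = 2.2256
L[4] = -ln(0.21) = 1.5606
mean = (0.4684 + 0.5997 + 0.451 + 2.2256 + 1.5606)/5 = 1.0611

1.0611


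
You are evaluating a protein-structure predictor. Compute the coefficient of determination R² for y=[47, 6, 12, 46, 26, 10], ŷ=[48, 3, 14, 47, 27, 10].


ȳ = 24.5
SS_res = Σ(y-ŷ)² = 16
SS_tot = Σ(y-ȳ)² = 1679.5
R² = 1 - SS_res/SS_tot = 1 - 0.0095 = 0.9905

0.9905


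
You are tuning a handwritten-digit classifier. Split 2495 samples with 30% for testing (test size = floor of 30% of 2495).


Test = ⌊2495·30/100⌋ = 748
Train = 2495 - 748 = 1747

Train: 1747, Test: 748


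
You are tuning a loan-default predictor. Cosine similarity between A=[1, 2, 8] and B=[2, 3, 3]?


A·B = 1·2 + 2·3 + 8·3 = 32
‖A‖ = √69 = 8.3066, ‖B‖ = √22 = 4.6904
cos = 32/(√69·√22) = 32/√1518 = 0.8213

0.8213


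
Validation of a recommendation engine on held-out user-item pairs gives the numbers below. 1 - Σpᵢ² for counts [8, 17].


Probabilities: [8/25, 17/25] ≈ [0.32, 0.68]
Σpᵢ² = (64 + 289)/25² = 353/625
Gini = 1 - Σpᵢ² = 1 - 353/625 = 0.4352

0.4352


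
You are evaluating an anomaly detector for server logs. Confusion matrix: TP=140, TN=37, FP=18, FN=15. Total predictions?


Total = TP + TN + FP + FN
= 140 + 37 + 18 + 15
= 210
(Predicted positive: 158, predicted negative: 52)

210


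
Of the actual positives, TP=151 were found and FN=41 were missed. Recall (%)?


Recall = TP/(TP+FN)
= 151/(151+41)
= 151/192 = 78.65%

78.65%


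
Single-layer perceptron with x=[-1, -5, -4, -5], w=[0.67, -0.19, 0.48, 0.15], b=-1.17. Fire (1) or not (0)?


z = (-1)·(0.67) + (-5)·(-0.19) + (-4)·(0.48) + (-5)·(0.15) - 1.17
  = -3.56
step(z) = 0 (z<0)

0


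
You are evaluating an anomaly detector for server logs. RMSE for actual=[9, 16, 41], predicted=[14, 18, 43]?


MSE = 33/3 = 11
RMSE = √(33/3) = 3.3166

3.3166


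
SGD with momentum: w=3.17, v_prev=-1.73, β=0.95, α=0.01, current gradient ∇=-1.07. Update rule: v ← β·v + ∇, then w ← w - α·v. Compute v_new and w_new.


v_new = 0.95·-1.73 - 1.07 = -1.6435 - 1.07 = -2.7135
w_new = 3.17 - 0.01·-2.7135 = 3.17 + 0.027135 = 3.197135

v_new=-2.7135, w_new=3.197135


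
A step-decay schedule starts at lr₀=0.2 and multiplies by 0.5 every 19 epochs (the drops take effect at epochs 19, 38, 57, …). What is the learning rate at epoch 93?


n_drops = ⌊93/19⌋ = 4
lr = 0.2·0.5^4 = 0.2·0.0625 = 0.0125

0.0125


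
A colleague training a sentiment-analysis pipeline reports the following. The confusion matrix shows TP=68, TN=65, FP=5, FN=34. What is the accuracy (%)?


Accuracy = (TP+TN)/(TP+TN+FP+FN)
= (68+65)/(172)
= 133/172 = 77.33%

77.33%


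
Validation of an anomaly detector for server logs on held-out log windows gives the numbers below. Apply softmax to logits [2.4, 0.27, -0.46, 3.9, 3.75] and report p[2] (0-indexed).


Exponentials: e^2.4=11.0232, e^0.27=1.31, e^-0.46=0.6313, e^3.9=49.4024, e^3.75=42.5211
Sum = 104.888
Softmax = [0.1051, 0.0125, 0.006, 0.471, 0.4054]
p[2] = 0.6313/104.888 = 0.006

0.006


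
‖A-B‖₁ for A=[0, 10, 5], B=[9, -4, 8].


d = |0-9| + |10+ 4| + |5-8|
  = 9 + 14 + 3
  = 26

26


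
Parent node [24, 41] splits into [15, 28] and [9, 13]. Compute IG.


Parent = [24, 41], H_parent = 0.9501
H_left = 0.933 (n=43), H_right = 0.976 (n=22)
H_children = (43/65)·0.933 + (22/65)·0.976 = 0.9476
IG = 0.9501 - 0.9476 = 0.0025

0.0025


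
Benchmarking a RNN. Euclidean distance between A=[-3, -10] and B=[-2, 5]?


d = √((-3+ 2)² + (-10-5)²)
  = √(1 + 225)
  = √226 = 15.0333

15.0333


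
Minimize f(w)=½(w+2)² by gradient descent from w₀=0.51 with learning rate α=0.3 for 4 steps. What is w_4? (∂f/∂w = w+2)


step 1: grad = 0.51+2 = 2.51; w = 0.51 - 0.3·(2.51) = -0.243
step 2: grad = -0.243+2 = 1.757; w = -0.243 - 0.3·(1.757) = -0.7701
step 3: grad = -0.7701+2 = 1.2299; w = -0.7701 - 0.3·(1.2299) = -1.13907
step 4: grad = -1.13907+2 = 0.86093; w = -1.13907 - 0.3·(0.86093) = -1.397349

-1.397349


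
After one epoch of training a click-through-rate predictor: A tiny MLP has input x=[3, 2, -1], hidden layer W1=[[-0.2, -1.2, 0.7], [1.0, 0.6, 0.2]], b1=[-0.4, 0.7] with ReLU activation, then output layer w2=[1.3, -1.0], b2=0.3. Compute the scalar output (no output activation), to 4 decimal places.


z1[0] = (-0.2)·(3) + (-1.2)·(2) + (0.7)·(-1) - 0.4 = -4.1
z1[1] = (1.0)·(3) + (0.6)·(2) + (0.2)·(-1) + 0.7 = 4.7
h = ReLU(z1) = [0.0, 4.7]
output = (1.3)·(0.0) + (-1.0)·(4.7) + 0.3 = -4.4

-4.4


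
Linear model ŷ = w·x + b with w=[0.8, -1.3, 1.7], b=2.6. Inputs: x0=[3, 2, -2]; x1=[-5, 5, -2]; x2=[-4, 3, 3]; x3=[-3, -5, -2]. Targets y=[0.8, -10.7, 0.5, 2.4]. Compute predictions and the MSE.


ŷ0 = (0.8)·(3) + (-1.3)·(2) + (1.7)·(-2) + 2.6 = -1.0
ŷ1 = (0.8)·(-5) + (-1.3)·(5) + (1.7)·(-2) + 2.6 = -11.3
ŷ2 = (0.8)·(-4) + (-1.3)·(3) + (1.7)·(3) + 2.6 = 0.6
ŷ3 = (0.8)·(-3) + (-1.3)·(-5) + (1.7)·(-2) + 2.6 = 3.3
errors² = [3.24, 0.36, 0.01, 0.81]
MSE = 4.4200/4 = 1.105

1.105


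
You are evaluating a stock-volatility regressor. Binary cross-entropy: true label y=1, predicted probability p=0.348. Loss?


BCE = -[y·ln(p) + (1-y)·ln(1-p)]
= -1·ln(0.348) - 0
= -ln(0.348) = 1.0556

1.0556


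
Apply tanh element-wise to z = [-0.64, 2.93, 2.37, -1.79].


tanh(-0.64) = -0.5649
tanh(2.93) = 0.9943
tanh(2.37) = 0.9827
tanh(-1.79) = -0.9458
result = [-0.5649, 0.9943, 0.9827, -0.9458]

[-0.5649, 0.9943, 0.9827, -0.9458]


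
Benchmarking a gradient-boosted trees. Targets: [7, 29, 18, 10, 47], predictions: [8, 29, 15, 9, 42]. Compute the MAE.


Absolute errors: |7-8|=1, |29-29|=0, |18-15|=3, |10-9|=1, |47-42|=5
Sum = 10
MAE = 10/5 = 2

2


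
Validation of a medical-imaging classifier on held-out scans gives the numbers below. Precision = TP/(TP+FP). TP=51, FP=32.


Precision = TP/(TP+FP)
= 51/(51+32)
= 51/83 = 61.45%

61.45%


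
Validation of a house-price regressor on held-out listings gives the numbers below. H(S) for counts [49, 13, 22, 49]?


Probabilities: [49/133, 13/133, 22/133, 49/133] ≈ [0.3684, 0.0977, 0.1654, 0.3684]
H = -((49/133)·log₂(49/133) + (13/133)·log₂(13/133) + (22/133)·log₂(22/133) + (49/133)·log₂(49/133))
  = 1.8188 bits

1.8188 bits


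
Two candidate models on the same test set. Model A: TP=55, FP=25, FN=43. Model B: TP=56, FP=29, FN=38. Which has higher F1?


Model A: P=55/80=0.6875, R=55/98=0.5612, F1=2PR/(P+R)=2TP/(2TP+FP+FN)=110/178=0.618
Model B: P=56/85=0.6588, R=56/94=0.5957, F1=2PR/(P+R)=2TP/(2TP+FP+FN)=112/179=0.6257
0.618 < 0.6257 → Model B

Model B


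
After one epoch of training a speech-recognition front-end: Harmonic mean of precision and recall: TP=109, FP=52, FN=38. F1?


Precision = 109/161 = 0.677
Recall = 109/147 = 0.7415
F1 = 2·P·R/(P+R) = 2·TP/(2·TP+FP+FN) = 218/(218+52+38) = 218/308 = 0.7078

0.7078


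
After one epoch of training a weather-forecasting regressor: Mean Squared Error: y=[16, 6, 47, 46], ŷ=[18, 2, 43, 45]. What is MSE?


Squared errors: (16-18)²=4, (6-2)²=16, (47-43)²=16, (46-45)²=1
Sum = 37
MSE = 37/4 = 37/4

37/4


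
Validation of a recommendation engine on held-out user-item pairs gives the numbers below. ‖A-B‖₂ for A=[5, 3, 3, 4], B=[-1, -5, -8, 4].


d = √((5+ 1)² + (3+ 5)² + (3+ 8)² + (4-4)²)
  = √(36 + 64 + 121 + 0)
  = √221 = 14.8661

14.8661


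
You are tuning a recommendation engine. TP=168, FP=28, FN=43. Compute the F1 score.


Precision = 168/196 = 0.8571
Recall = 168/211 = 0.7962
F1 = 2·P·R/(P+R) = 2·TP/(2·TP+FP+FN) = 336/(336+28+43) = 336/407 = 0.8256

0.8256


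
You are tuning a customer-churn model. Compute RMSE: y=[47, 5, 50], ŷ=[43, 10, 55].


MSE = 66/3 = 22
RMSE = √(66/3) = 4.6904

4.6904


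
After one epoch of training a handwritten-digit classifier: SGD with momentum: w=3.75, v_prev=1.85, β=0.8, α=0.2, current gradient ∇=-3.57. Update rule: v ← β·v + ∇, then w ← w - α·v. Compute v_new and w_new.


v_new = 0.8·1.85 - 3.57 = 1.48 - 3.57 = -2.09
w_new = 3.75 - 0.2·-2.09 = 3.75 + 0.418 = 4.168

v_new=-2.09, w_new=4.168


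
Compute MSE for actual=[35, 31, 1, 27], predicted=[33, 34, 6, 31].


Squared errors: (35-33)²=4, (31-34)²=9, (1-6)²=25, (27-31)²=16
Sum = 54
MSE = 54/4 = 27/2

27/2


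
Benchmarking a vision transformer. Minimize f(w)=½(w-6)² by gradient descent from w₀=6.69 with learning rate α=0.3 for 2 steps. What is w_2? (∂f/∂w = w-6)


step 1: grad = 6.69-6 = 0.69; w = 6.69 - 0.3·(0.69) = 6.483
step 2: grad = 6.483-6 = 0.483; w = 6.483 - 0.3·(0.483) = 6.3381

6.3381


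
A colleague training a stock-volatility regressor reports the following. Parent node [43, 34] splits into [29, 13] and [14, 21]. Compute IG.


Parent = [43, 34], H_parent = 0.9901
H_left = 0.8926 (n=42), H_right = 0.971 (n=35)
H_children = (42/77)·0.8926 + (35/77)·0.971 = 0.9282
IG = 0.9901 - 0.9282 = 0.0619

0.0619


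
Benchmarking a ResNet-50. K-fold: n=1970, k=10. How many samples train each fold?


Fold size = 1970/10 = 197
Training per fold = 1970 - 197 = 1773

1773


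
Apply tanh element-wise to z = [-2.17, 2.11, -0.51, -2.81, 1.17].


tanh(-2.17) = -0.9743
tanh(2.11) = 0.971
tanh(-0.51) = -0.4699
tanh(-2.81) = -0.9928
tanh(1.17) = 0.8243
result = [-0.9743, 0.971, -0.4699, -0.9928, 0.8243]

[-0.9743, 0.971, -0.4699, -0.9928, 0.8243]


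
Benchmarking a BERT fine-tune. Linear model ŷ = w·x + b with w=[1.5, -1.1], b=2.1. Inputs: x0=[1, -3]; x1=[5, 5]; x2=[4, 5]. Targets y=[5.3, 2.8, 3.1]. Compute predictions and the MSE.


ŷ0 = (1.5)·(1) + (-1.1)·(-3) + 2.1 = 6.9
ŷ1 = (1.5)·(5) + (-1.1)·(5) + 2.1 = 4.1
ŷ2 = (1.5)·(4) + (-1.1)·(5) + 2.1 = 2.6
errors² = [2.56, 1.69, 0.25]
MSE = 4.5000/3 = 1.5

1.5


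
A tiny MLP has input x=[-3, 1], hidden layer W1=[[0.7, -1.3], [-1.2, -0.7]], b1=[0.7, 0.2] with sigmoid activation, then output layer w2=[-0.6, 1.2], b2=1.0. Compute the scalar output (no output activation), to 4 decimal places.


z1[0] = (0.7)·(-3) + (-1.3)·(1) + 0.7 = -2.7
z1[1] = (-1.2)·(-3) + (-0.7)·(1) + 0.2 = 3.1
h = sigmoid(z1) = [0.063, 0.9569]
output = (-0.6)·(0.063) + (1.2)·(0.9569) + 1.0 = 2.1105

2.1105


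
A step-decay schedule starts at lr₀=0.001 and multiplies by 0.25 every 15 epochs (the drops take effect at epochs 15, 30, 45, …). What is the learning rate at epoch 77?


n_drops = ⌊77/15⌋ = 5
lr = 0.001·0.25^5 = 0.001·0.0009765625 = 0.0000009765625

0.0000009765625


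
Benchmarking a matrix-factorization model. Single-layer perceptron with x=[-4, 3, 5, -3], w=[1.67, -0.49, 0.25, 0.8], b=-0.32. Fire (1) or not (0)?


z = (-4)·(1.67) + (3)·(-0.49) + (5)·(0.25) + (-3)·(0.8) - 0.32
  = -9.62
step(z) = 0 (z<0)

0


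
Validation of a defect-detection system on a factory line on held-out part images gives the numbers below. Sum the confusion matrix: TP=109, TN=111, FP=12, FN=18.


Total = TP + TN + FP + FN
= 109 + 111 + 12 + 18
= 250
(Predicted positive: 121, predicted negative: 129)

250


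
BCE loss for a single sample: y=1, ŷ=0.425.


BCE = -[y·ln(p) + (1-y)·ln(1-p)]
= -1·ln(0.425) - 0
= -ln(0.425) = 0.8557

0.8557


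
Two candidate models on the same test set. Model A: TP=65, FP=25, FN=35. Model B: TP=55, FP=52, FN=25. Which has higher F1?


Model A: P=65/90=0.7222, R=65/100=0.65, F1=2PR/(P+R)=2TP/(2TP+FP+FN)=130/190=0.6842
Model B: P=55/107=0.514, R=55/80=0.6875, F1=2PR/(P+R)=2TP/(2TP+FP+FN)=110/187=0.5882
0.6842 > 0.5882 → Model A

Model A


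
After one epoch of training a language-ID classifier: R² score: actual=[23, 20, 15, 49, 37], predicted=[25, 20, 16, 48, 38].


ȳ = 28.8
SS_res = Σ(y-ŷ)² = 7
SS_tot = Σ(y-ȳ)² = 776.8
R² = 1 - SS_res/SS_tot = 1 - 0.009 = 0.991

0.991


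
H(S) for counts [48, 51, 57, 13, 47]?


Probabilities: [48/216, 51/216, 57/216, 13/216, 47/216] ≈ [0.2222, 0.2361, 0.2639, 0.0602, 0.2176]
H = -((48/216)·log₂(48/216) + (51/216)·log₂(51/216) + (57/216)·log₂(57/216) + (13/216)·log₂(13/216) + (47/216)·log₂(47/216))
  = 2.2039 bits

2.2039 bits


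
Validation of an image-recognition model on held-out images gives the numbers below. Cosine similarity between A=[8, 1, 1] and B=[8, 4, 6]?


A·B = 8·8 + 1·4 + 1·6 = 74
‖A‖ = √66 = 8.124, ‖B‖ = √116 = 10.7703
cos = 74/(√66·√116) = 74/√7656 = 0.8457

0.8457


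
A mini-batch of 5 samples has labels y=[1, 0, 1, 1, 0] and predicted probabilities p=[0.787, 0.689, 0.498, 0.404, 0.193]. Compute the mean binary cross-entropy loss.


L[0] = -ln(0.787) = 0.2395
L[1] = -ln(1-0.689) = -ln(0.311) = 1.168
L[2] = -ln(0.498) = 0.6972
L[3] = -ln(0.404) = 0.9063
L[4] = -ln(1-0.193) = -ln(0.807) = 0.2144
mean = (0.2395 + 1.168 + 0.6972 + 0.9063 + 0.2144)/5 = 0.6451

0.6451


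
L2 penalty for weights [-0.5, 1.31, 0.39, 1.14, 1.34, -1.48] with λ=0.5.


‖w‖₂² = (-0.5)² + (1.31)² + (0.39)² + (1.14)² + (1.34)² + (-1.48)²
     = 0.25 + 1.7161 + 0.1521 + 1.2996 + 1.7956 + 2.1904
     = 7.4038
λ·‖w‖₂² = 0.5·7.4038 = 3.7019

3.7019


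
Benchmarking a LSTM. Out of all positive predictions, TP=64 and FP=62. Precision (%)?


Precision = TP/(TP+FP)
= 64/(64+62)
= 64/126 = 50.79%

50.79%


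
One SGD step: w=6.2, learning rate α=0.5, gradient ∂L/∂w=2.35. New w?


w_new = w - α·∇
= 6.2 - 0.5·2.35
= 6.2 - 1.175
= 5.025

5.025


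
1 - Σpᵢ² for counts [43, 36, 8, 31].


Probabilities: [43/118, 36/118, 8/118, 31/118] ≈ [0.3644, 0.3051, 0.0678, 0.2627]
Σpᵢ² = (1849 + 1296 + 64 + 961)/118² = 4170/13924
Gini = 1 - Σpᵢ² = 1 - 4170/13924 = 0.7005

0.7005


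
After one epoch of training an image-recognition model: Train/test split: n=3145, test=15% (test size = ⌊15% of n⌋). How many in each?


Test = ⌊3145·15/100⌋ = 471
Train = 3145 - 471 = 2674

Train: 2674, Test: 471


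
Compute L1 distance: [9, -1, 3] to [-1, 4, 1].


d = |9+ 1| + |-1-4| + |3-1|
  = 10 + 5 + 2
  = 17

17


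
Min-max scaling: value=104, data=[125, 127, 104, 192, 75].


min=75, max=192
(104-75)/(192-75) = 29/117 = 0.2479

0.2479


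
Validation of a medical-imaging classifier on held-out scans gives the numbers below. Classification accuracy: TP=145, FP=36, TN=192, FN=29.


Accuracy = (TP+TN)/(TP+TN+FP+FN)
= (145+192)/(402)
= 337/402 = 83.83%

83.83%


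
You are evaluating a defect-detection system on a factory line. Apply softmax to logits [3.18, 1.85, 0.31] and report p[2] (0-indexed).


Exponentials: e^3.18=24.0468, e^1.85=6.3598, e^0.31=1.3634
Sum = 31.77
Softmax = [0.7569, 0.2002, 0.0429]
p[2] = 1.3634/31.77 = 0.0429

0.0429


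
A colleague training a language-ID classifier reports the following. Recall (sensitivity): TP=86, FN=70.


Recall = TP/(TP+FN)
= 86/(86+70)
= 86/156 = 55.13%

55.13%


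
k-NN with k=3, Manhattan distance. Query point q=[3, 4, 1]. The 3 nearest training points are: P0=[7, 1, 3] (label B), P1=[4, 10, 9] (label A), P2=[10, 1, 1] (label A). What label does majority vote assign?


d(q,P0) = 9  (label B)
d(q,P1) = 15  (label A)
d(q,P2) = 10  (label A)
Votes: A=2, B=1
Majority → A

A


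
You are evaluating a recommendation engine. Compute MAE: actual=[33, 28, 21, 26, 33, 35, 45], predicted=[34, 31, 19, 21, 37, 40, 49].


Absolute errors: |33-34|=1, |28-31|=3, |21-19|=2, |26-21|=5, |33-37|=4, |35-40|=5, |45-49|=4
Sum = 24
MAE = 24/7 = 24/7

24/7


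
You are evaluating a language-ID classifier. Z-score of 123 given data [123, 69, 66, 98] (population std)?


μ = 89, σ = 23.2702
z = (123 - 89)/23.2702 = 1.4611

1.4611


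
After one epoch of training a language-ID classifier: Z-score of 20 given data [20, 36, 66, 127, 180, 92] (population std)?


μ = 86.8333, σ = 54.4745
z = (20 - 86.8333)/54.4745 = -1.2269

-1.2269


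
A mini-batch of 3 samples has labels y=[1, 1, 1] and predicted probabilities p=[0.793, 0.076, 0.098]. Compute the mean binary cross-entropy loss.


L[0] = -ln(0.793) = 0.2319
L[1] = -ln(0.076) = 2.577
L[2] = -ln(0.098) = 2.3228
mean = (0.2319 + 2.577 + 2.3228)/3 = 1.7106

1.7106


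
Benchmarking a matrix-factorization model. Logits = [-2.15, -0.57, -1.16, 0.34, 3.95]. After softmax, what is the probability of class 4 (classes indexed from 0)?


Exponentials: e^-2.15=0.1165, e^-0.57=0.5655, e^-1.16=0.3135, e^0.34=1.4049, e^3.95=51.9354
Sum = 54.3358
Softmax = [0.0021, 0.0104, 0.0058, 0.0259, 0.9558]
p[4] = 51.9354/54.3358 = 0.9558

0.9558


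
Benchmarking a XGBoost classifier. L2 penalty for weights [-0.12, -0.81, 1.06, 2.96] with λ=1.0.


‖w‖₂² = (-0.12)² + (-0.81)² + (1.06)² + (2.96)²
     = 0.0144 + 0.6561 + 1.1236 + 8.7616
     = 10.5557
λ·‖w‖₂² = 1.0·10.5557 = 10.5557

10.5557


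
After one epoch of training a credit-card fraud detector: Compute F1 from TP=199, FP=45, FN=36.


Precision = 199/244 = 0.8156
Recall = 199/235 = 0.8468
F1 = 2·P·R/(P+R) = 2·TP/(2·TP+FP+FN) = 398/(398+45+36) = 398/479 = 0.8309

0.8309
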